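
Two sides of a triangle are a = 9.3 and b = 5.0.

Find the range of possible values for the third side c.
By the triangle inequality: |a - b| < c < a + b
|9.3 - 5.0| < c < 9.3 + 5.0
4.3 < c < 14.3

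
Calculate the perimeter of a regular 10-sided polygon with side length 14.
Perimeter = number of sides * side length
Perimeter = 10 * 14
Perimeter = 140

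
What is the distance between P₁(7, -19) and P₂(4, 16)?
Using the distance formula: d = sqrt((x₂-x₁)² + (y₂-y₁)²)
dx = 4 - 7 = -3
dy = 16 - (-19) = 35
d = sqrt((-3)² + 35²) = sqrt(9 + 1225) = sqrt(1234) = 35.13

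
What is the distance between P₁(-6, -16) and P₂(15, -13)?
Using the distance formula: d = sqrt((x₂-x₁)² + (y₂-y₁)²)
dx = 15 - (-6) = 21
dy = (-13) - (-16) = 3
d = sqrt(21² + 3²) = sqrt(441 + 9) = sqrt(450) = 21.21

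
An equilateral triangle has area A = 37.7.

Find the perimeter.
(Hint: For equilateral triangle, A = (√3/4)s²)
A = (√3/4)s²  →  s² = 4A/√3 = 4·37.7/√3 = 87.0644
s = 9.33083
Perimeter = 3s = 27.99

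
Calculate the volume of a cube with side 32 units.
Volume = s³
Volume = 32³
Volume = 32768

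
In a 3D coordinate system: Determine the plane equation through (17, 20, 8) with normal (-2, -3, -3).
d = n·P = (-2)(17) + (-3)(20) + (-3)(8) = -118
Plane: -2x - 3y - 3z = -118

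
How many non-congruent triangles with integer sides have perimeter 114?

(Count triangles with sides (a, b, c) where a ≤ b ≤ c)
With a ≤ b ≤ c and a + b + c = 114, the triangle inequality a + b > c gives c < 114/2, so c ≤ 56.
Iterate a from 1 to ⌊p/3⌋ = 38; for each a, b ranges from a to ⌊(p−a)/2⌋ with c = p − a − b, keeping only c ≥ b.
Triples: (2, 56, 56), (3, 55, 56), (4, 54, 56), …
Count = 271 triangles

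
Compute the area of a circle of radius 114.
Area = pi * r²
Area = pi * 114²
Area = pi * 12996
Area = 40828.14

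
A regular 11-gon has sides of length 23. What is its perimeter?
Perimeter = number of sides * side length
Perimeter = 11 * 23
Perimeter = 253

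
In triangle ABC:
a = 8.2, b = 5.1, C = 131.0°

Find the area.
Using A = ½ab·sin(C):
A = ½·8.2·5.1·sin(131.0°) = ½·41.82·0.754710 = 15.78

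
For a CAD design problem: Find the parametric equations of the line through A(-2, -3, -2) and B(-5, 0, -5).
Direction vector d = B - A = (-3, 3, -3)
x = -2 - 3t, y = -3 + 3t, z = -2 - 3t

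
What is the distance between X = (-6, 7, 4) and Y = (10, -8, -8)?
d = √[(16)² + (-15)² + (-12)²] = √625 = 25.0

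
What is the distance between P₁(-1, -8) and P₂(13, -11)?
Using the distance formula: d = sqrt((x₂-x₁)² + (y₂-y₁)²)
dx = 13 - (-1) = 14
dy = (-11) - (-8) = -3
d = sqrt(14² + (-3)²) = sqrt(196 + 9) = sqrt(205) = 14.32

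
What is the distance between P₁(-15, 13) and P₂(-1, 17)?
Using the distance formula: d = sqrt((x₂-x₁)² + (y₂-y₁)²)
dx = (-1) - (-15) = 14
dy = 17 - 13 = 4
d = sqrt(14² + 4²) = sqrt(196 + 16) = sqrt(212) = 14.56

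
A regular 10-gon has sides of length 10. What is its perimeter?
Perimeter = number of sides * side length
Perimeter = 10 * 10
Perimeter = 100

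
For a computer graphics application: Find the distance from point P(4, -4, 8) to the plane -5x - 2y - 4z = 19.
d = |(-5)(4) + (-2)(-4) + (-4)(8) - (19)| / √((-5)² + (-2)² + (-4)²) = 63/√45 = 9.391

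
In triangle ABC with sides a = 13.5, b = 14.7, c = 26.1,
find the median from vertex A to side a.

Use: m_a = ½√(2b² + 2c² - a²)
m_a = ½√(2·14.7² + 2·26.1² - 13.5²)
m_a = ½√(432.18 + 1362.42 - 182.25) = ½√1612.35 = 20.08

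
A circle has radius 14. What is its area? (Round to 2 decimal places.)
Area = pi * r²
Area = pi * 14²
Area = pi * 196
Area = 615.75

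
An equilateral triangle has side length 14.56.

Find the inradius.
For an equilateral triangle, r = s/(2√3) where s is the side.
r = 14.56/(2√3) = 14.56/3.464102 = 4.203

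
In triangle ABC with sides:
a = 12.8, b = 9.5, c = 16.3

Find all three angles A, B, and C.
By the law of cosines:
cos(A) = (b² + c² - a²)/(2bc) = 0.620278  →  A = 51.66°
cos(B) = (a² + c² - b²)/(2ac) = 0.813075  →  B = 35.6°
cos(C) = (a² + b² - c²)/(2ab) = -0.047697  →  C = 92.73°
Check: A + B + C = 180.0° ✓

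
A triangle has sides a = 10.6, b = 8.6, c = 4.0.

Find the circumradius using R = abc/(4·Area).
s = (a+b+c)/2 = 11.6
Area = √(s(s-a)(s-b)(s-c)) = √(11.6·1·3·7.6) = 16.2628
R = abc/(4·Area) = (10.6·8.6·4.0)/(4·16.2628) = 364.64/65.0512 = 5.605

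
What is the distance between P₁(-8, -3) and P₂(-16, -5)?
Using the distance formula: d = sqrt((x₂-x₁)² + (y₂-y₁)²)
dx = (-16) - (-8) = -8
dy = (-5) - (-3) = -2
d = sqrt((-8)² + (-2)²) = sqrt(64 + 4) = sqrt(68) = 8.25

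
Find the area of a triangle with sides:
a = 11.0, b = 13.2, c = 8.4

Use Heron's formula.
s = (a+b+c)/2 = (11.0+13.2+8.4)/2 = 16.3
A = √(s(s-a)(s-b)(s-c)) = √(16.3·5.3·3.1·7.9)
A = √2115.69 = 46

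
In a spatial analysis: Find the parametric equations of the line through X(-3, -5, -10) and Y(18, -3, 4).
Direction vector d = Y - X = (21, 2, 14)
x = -3 + 21t, y = -5 + 2t, z = -10 + 14t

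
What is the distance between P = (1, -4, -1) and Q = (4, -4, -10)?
d = √[(3)² + (0)² + (-9)²] = √90 = 9.487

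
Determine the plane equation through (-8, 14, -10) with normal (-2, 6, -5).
d = n·P = (-2)(-8) + (6)(14) + (-5)(-10) = 150
Plane: -2x + 6y - 5z = 150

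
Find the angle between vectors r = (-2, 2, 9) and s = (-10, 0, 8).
r·s = 92, |r|² = 89, |s|² = 164
cos θ = 92/√14596 ≈ 0.7615
θ ≈ 40.4°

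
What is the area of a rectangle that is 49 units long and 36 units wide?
Area = length * width
Area = 49 * 36
Area = 1764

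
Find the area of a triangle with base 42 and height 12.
Area = (1/2) * base * height
Area = (1/2) * 42 * 12
Area = 252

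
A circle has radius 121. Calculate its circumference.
Circumference = 2 * pi * r
Circumference = 2 * pi * 121
Circumference = 760.27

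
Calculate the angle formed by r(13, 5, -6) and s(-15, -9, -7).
r·s = -198, |r|² = 230, |s|² = 355
cos θ = -198/√81650 ≈ -0.6929
θ ≈ 133.9°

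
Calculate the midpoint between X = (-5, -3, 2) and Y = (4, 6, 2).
Midpoint = ((-5+4)/2, (-3+6)/2, (2+2)/2) = (-0.5, 1.5, 2)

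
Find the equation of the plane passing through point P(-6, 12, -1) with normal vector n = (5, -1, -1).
d = n·P = (5)(-6) + (-1)(12) + (-1)(-1) = -41
Plane: 5x - y - z = -41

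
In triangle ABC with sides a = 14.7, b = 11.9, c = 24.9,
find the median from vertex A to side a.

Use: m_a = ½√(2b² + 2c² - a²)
m_a = ½√(2·11.9² + 2·24.9² - 14.7²)
m_a = ½√(283.22 + 1240.02 - 216.09) = ½√1307.15 = 18.08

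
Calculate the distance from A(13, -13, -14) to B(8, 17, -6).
d = √[(-5)² + (30)² + (8)²] = √989 = 31.45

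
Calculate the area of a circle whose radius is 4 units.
Area = pi * r²
Area = pi * 4²
Area = pi * 16
Area = 50.27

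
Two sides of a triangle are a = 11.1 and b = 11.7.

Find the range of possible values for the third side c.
By the triangle inequality: |a - b| < c < a + b
|11.1 - 11.7| < c < 11.1 + 11.7
0.6 < c < 22.8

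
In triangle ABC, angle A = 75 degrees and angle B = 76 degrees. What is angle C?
Sum of angles in a triangle = 180 degrees
Third angle = 180 - 75 - 76
Third angle = 29 degrees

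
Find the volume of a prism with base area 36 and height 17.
Volume = base area * height
Volume = 36 * 17
Volume = 612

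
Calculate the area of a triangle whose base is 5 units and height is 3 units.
Area = (1/2) * base * height
Area = (1/2) * 5 * 3
Area = 7.50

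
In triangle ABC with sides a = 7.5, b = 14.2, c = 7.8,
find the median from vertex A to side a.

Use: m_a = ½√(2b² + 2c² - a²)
m_a = ½√(2·14.2² + 2·7.8² - 7.5²)
m_a = ½√(403.28 + 121.68 - 56.25) = ½√468.71 = 10.82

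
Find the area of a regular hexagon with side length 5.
For a regular 6-gon with side length s = 5:
Apothem a = s / (2*tan(pi/6)) = 5 / (2*tan(pi/6)) ≈ 4.3301
Perimeter P = 6 * 5 = 30
Area = (1/2) * P * a = (1/2) * 30 * 4.3301 = 64.95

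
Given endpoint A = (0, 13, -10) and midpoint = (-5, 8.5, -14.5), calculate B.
B = (2×(-5) - 0, 2×8.5 - 13, 2×(-14.5) - (-10)) = (-10, 4, -19)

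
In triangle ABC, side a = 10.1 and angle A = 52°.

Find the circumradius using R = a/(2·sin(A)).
R = a/(2·sin(A)) = 10.1/(2·sin(52°))
R = 10.1/(2·0.788011) = 10.1/1.576022 = 6.409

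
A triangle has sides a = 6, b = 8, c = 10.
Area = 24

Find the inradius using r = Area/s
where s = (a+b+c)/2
s = (6+8+10)/2 = 12
r = Area/s = 24/12 = 2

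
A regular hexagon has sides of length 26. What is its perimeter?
Perimeter = number of sides * side length
Perimeter = 6 * 26
Perimeter = 156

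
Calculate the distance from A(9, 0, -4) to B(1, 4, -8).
d = √[(-8)² + (4)² + (-4)²] = √96 = 9.798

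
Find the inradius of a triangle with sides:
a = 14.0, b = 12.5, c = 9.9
s = (a+b+c)/2 = (14.0+12.5+9.9)/2 = 18.2
Area = √(s(s-a)(s-b)(s-c)) = √(18.2·4.2·5.7·8.3) = 60.1363
r = Area/s = 60.1363/18.2 = 3.304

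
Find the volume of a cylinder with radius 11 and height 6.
Volume = pi * r² * h
Volume = pi * 11² * 6
Volume = pi * 121 * 6
Volume = pi * 726
Volume = 2280.80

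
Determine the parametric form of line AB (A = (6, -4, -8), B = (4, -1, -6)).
Direction vector d = B - A = (-2, 3, 2)
x = 6 - 2t, y = -4 + 3t, z = -8 + 2t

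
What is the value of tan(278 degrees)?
tan(278 degrees) = -7.1154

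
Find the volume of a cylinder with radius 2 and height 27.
Volume = pi * r² * h
Volume = pi * 2² * 27
Volume = pi * 4 * 27
Volume = pi * 108
Volume = 339.29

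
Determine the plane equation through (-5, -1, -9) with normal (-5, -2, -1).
d = n·P = (-5)(-5) + (-2)(-1) + (-1)(-9) = 36
Plane: -5x - 2y - z = 36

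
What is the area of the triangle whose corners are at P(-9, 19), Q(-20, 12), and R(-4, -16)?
Using the coordinate formula: Area = (1/2)|x₁(y₂-y₃) + x₂(y₃-y₁) + x₃(y₁-y₂)|
Area = (1/2)|(-9)(12-(-16)) + (-20)((-16)-19) + (-4)(19-12)|
Area = (1/2)|(-9)*28 + (-20)*(-35) + (-4)*7|
Area = (1/2)|(-252) + 700 + (-28)|
Area = (1/2)*420 = 210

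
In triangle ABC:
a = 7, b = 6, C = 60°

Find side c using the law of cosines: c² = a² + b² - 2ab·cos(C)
c² = 7² + 6² - 2·7·6·cos(60°)
c² = 49 + 36 - 84·0.5000 = 43
c = √43 = 6.557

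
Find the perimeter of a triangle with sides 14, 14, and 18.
Perimeter = sum of all sides
Perimeter = 14 + 14 + 18
Perimeter = 46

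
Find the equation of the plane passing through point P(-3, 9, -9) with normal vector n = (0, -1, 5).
d = n·P = (0)(-3) + (-1)(9) + (5)(-9) = -54
Plane: -y + 5z = -54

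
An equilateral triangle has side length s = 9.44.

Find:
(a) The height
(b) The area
(a) Height h = s·√3/2 = 9.44·√3/2 = 8.175
(b) Area = (√3/4)·s² = (√3/4)·9.44² = (√3/4)·89.1136 = 38.59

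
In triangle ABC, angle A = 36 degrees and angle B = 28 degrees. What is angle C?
Sum of angles in a triangle = 180 degrees
Third angle = 180 - 36 - 28
Third angle = 116 degrees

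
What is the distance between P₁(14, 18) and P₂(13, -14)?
Using the distance formula: d = sqrt((x₂-x₁)² + (y₂-y₁)²)
dx = 13 - 14 = -1
dy = (-14) - 18 = -32
d = sqrt((-1)² + (-32)²) = sqrt(1 + 1024) = sqrt(1025) = 32.02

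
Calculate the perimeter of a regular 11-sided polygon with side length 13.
Perimeter = number of sides * side length
Perimeter = 11 * 13
Perimeter = 143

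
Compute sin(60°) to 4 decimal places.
sin(60 degrees) = sqrt(3)/2
Decimal approximation: 0.866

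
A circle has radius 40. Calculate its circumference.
Circumference = 2 * pi * r
Circumference = 2 * pi * 40
Circumference = 251.33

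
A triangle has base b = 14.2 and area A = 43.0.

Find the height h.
A = ½bh  →  h = 2A/b
h = 2·43.0/14.2 = 6.056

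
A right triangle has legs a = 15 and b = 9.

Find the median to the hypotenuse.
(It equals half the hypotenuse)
Hypotenuse c = √(15² + 9²) = √306 = 17.4929
Median to hypotenuse = c/2 = 8.746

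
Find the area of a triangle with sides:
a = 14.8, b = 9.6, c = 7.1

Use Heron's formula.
s = (a+b+c)/2 = (14.8+9.6+7.1)/2 = 15.75
A = √(s(s-a)(s-b)(s-c)) = √(15.75·0.95·6.15·8.65)
A = √795.968 = 28.21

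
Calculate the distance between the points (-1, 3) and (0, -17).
Using the distance formula: d = sqrt((x₂-x₁)² + (y₂-y₁)²)
dx = 0 - (-1) = 1
dy = (-17) - 3 = -20
d = sqrt(1² + (-20)²) = sqrt(1 + 400) = sqrt(401) = 20.02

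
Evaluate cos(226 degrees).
cos(226 degrees) = -0.6947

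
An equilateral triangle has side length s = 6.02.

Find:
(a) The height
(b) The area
(a) Height h = s·√3/2 = 6.02·√3/2 = 5.213
(b) Area = (√3/4)·s² = (√3/4)·6.02² = (√3/4)·36.2404 = 15.69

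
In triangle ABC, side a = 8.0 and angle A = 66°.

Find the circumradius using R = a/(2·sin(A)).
R = a/(2·sin(A)) = 8.0/(2·sin(66°))
R = 8.0/(2·0.913545) = 8.0/1.827091 = 4.379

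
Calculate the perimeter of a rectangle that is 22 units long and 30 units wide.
Perimeter = 2 * (length + width)
Perimeter = 2 * (22 + 30)
Perimeter = 2 * 52
Perimeter = 104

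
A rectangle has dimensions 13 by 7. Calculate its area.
Area = length * width
Area = 13 * 7
Area = 91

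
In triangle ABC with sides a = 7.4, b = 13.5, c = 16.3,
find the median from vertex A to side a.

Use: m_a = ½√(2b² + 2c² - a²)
m_a = ½√(2·13.5² + 2·16.3² - 7.4²)
m_a = ½√(364.5 + 531.38 - 54.76) = ½√841.12 = 14.5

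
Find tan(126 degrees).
tan(126 degrees) = -1.3764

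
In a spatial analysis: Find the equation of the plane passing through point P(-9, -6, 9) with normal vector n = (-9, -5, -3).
d = n·P = (-9)(-9) + (-5)(-6) + (-3)(9) = 84
Plane: -9x - 5y - 3z = 84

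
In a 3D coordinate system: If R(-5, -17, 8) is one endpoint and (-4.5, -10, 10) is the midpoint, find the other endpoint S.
S = (2×(-4.5) - (-5), 2×(-10) - (-17), 2×10 - 8) = (-4, -3, 12)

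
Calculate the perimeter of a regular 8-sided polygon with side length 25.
Perimeter = number of sides * side length
Perimeter = 8 * 25
Perimeter = 200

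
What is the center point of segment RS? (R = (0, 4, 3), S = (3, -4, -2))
Midpoint = ((0+3)/2, (4-4)/2, (3-2)/2) = (1.5, 0, 0.5)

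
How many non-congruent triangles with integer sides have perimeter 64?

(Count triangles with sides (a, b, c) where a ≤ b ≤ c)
With a ≤ b ≤ c and a + b + c = 64, the triangle inequality a + b > c gives c < 64/2, so c ≤ 31.
Iterate a from 1 to ⌊p/3⌋ = 21; for each a, b ranges from a to ⌊(p−a)/2⌋ with c = p − a − b, keeping only c ≥ b.
Triples: (2, 31, 31), (3, 30, 31), (4, 29, 31), …
Count = 85 triangles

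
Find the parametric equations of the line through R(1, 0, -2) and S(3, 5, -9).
Direction vector d = S - R = (2, 5, -7)
x = 1 + 2t, y = 0 + 5t, z = -2 - 7t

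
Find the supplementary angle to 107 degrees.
Supplementary angles sum to 180 degrees.
Other angle = 180 - 107
Other angle = 73 degrees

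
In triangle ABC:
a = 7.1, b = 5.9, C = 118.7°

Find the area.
Using A = ½ab·sin(C):
A = ½·7.1·5.9·sin(118.7°) = ½·41.89·0.877146 = 18.37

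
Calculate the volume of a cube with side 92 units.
Volume = s³
Volume = 92³
Volume = 778688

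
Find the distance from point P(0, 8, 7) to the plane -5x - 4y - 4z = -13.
d = |(-5)(0) + (-4)(8) + (-4)(7) - (-13)| / √((-5)² + (-4)² + (-4)²) = 47/√57 = 6.225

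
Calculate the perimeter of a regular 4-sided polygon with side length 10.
Perimeter = number of sides * side length
Perimeter = 4 * 10
Perimeter = 40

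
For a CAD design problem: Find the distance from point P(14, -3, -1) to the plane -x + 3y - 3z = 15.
d = |(-1)(14) + 3(-3) + (-3)(-1) - (15)| / √((-1)² + 3² + (-3)²) = 35/√19 = 8.03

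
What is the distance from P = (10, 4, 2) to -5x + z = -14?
d = |(-5)(10) + 0(4) + 1(2) - (-14)| / √((-5)² + 0² + 1²) = 34/√26 = 6.668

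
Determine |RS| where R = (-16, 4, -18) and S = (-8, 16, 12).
d = √[(8)² + (12)² + (30)²] = √1108 = 33.29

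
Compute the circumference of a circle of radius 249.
Circumference = 2 * pi * r
Circumference = 2 * pi * 249
Circumference = 1564.51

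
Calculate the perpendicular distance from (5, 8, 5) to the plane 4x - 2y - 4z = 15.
d = |4(5) + (-2)(8) + (-4)(5) - (15)| / √(4² + (-2)² + (-4)²) = 31/√36 = 5.167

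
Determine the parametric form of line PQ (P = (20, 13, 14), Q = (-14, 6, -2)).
Direction vector d = Q - P = (-34, -7, -16)
x = 20 - 34t, y = 13 - 7t, z = 14 - 16t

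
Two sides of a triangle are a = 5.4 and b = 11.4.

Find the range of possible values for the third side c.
By the triangle inequality: |a - b| < c < a + b
|5.4 - 11.4| < c < 5.4 + 11.4
6 < c < 16.8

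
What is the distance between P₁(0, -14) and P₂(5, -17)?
Using the distance formula: d = sqrt((x₂-x₁)² + (y₂-y₁)²)
dx = 5 - 0 = 5
dy = (-17) - (-14) = -3
d = sqrt(5² + (-3)²) = sqrt(25 + 9) = sqrt(34) = 5.83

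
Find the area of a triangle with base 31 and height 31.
Area = (1/2) * base * height
Area = (1/2) * 31 * 31
Area = 480.50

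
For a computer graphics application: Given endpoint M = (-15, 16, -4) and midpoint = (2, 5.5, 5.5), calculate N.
N = (2×2 - (-15), 2×5.5 - 16, 2×5.5 - (-4)) = (19, -5, 15)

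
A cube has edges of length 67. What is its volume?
Volume = s³
Volume = 67³
Volume = 300763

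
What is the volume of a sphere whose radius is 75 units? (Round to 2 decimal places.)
Volume = (4/3) * pi * r³
Volume = (4/3) * pi * 75³
Volume = (4/3) * pi * 421875
Volume = 1767145.87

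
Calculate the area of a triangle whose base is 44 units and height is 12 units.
Area = (1/2) * base * height
Area = (1/2) * 44 * 12
Area = 264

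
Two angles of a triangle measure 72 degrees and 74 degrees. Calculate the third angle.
Sum of angles in a triangle = 180 degrees
Third angle = 180 - 72 - 74
Third angle = 34 degrees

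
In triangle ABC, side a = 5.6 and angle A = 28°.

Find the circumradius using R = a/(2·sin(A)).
R = a/(2·sin(A)) = 5.6/(2·sin(28°))
R = 5.6/(2·0.469472) = 5.6/0.938943 = 5.964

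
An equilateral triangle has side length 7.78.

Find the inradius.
For an equilateral triangle, r = s/(2√3) where s is the side.
r = 7.78/(2√3) = 7.78/3.464102 = 2.246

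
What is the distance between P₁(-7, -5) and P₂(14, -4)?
Using the distance formula: d = sqrt((x₂-x₁)² + (y₂-y₁)²)
dx = 14 - (-7) = 21
dy = (-4) - (-5) = 1
d = sqrt(21² + 1²) = sqrt(441 + 1) = sqrt(442) = 21.02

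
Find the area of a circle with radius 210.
Area = pi * r²
Area = pi * 210²
Area = pi * 44100
Area = 138544.24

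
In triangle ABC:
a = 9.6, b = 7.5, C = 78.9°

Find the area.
Using A = ½ab·sin(C):
A = ½·9.6·7.5·sin(78.9°) = ½·72·0.981293 = 35.33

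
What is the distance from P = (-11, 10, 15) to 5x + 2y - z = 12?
d = |5(-11) + 2(10) + (-1)(15) - (12)| / √(5² + 2² + (-1)²) = 62/√30 = 11.32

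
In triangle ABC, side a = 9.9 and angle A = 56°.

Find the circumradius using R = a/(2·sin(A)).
R = a/(2·sin(A)) = 9.9/(2·sin(56°))
R = 9.9/(2·0.829038) = 9.9/1.658075 = 5.971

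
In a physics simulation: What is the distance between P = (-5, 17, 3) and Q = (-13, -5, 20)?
d = √[(-8)² + (-22)² + (17)²] = √837 = 28.93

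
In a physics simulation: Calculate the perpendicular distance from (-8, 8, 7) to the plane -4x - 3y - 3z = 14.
d = |(-4)(-8) + (-3)(8) + (-3)(7) - (14)| / √((-4)² + (-3)² + (-3)²) = 27/√34 = 4.63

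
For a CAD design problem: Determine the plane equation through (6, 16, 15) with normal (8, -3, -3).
d = n·P = (8)(6) + (-3)(16) + (-3)(15) = -45
Plane: 8x - 3y - 3z = -45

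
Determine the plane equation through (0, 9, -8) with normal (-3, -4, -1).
d = n·P = (-3)(0) + (-4)(9) + (-1)(-8) = -28
Plane: -3x - 4y - z = -28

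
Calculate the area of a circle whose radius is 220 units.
Area = pi * r²
Area = pi * 220²
Area = pi * 48400
Area = 152053.08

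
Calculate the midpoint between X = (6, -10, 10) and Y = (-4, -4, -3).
Midpoint = ((6-4)/2, (-10-4)/2, (10-3)/2) = (1, -7, 3.5)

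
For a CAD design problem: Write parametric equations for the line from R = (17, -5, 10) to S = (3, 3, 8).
Direction vector d = S - R = (-14, 8, -2)
x = 17 - 14t, y = -5 + 8t, z = 10 - 2t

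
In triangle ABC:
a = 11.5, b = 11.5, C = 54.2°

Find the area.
Using A = ½ab·sin(C):
A = ½·11.5·11.5·sin(54.2°) = ½·132.25·0.811064 = 53.63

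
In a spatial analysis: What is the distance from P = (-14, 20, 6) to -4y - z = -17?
d = |0(-14) + (-4)(20) + (-1)(6) - (-17)| / √(0² + (-4)² + (-1)²) = 69/√17 = 16.73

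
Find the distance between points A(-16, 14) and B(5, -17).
Using the distance formula: d = sqrt((x₂-x₁)² + (y₂-y₁)²)
dx = 5 - (-16) = 21
dy = (-17) - 14 = -31
d = sqrt(21² + (-31)²) = sqrt(441 + 961) = sqrt(1402) = 37.44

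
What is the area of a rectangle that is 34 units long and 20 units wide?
Area = length * width
Area = 34 * 20
Area = 680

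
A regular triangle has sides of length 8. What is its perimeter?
Perimeter = number of sides * side length
Perimeter = 3 * 8
Perimeter = 24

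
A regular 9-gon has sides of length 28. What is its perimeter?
Perimeter = number of sides * side length
Perimeter = 9 * 28
Perimeter = 252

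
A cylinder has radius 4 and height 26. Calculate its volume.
Volume = pi * r² * h
Volume = pi * 4² * 26
Volume = pi * 16 * 26
Volume = pi * 416
Volume = 1306.90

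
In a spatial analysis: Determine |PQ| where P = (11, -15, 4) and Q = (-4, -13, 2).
d = √[(-15)² + (2)² + (-2)²] = √233 = 15.26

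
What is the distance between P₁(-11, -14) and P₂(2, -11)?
Using the distance formula: d = sqrt((x₂-x₁)² + (y₂-y₁)²)
dx = 2 - (-11) = 13
dy = (-11) - (-14) = 3
d = sqrt(13² + 3²) = sqrt(169 + 9) = sqrt(178) = 13.34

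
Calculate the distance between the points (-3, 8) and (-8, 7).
Using the distance formula: d = sqrt((x₂-x₁)² + (y₂-y₁)²)
dx = (-8) - (-3) = -5
dy = 7 - 8 = -1
d = sqrt((-5)² + (-1)²) = sqrt(25 + 1) = sqrt(26) = 5.10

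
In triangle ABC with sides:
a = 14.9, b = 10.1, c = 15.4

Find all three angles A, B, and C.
By the law of cosines:
cos(A) = (b² + c² - a²)/(2bc) = 0.376623  →  A = 67.88°
cos(B) = (a² + c² - b²)/(2ac) = 0.778262  →  B = 38.9°
cos(C) = (a² + b² - c²)/(2ab) = 0.288591  →  C = 73.23°
Check: A + B + C = 180.0° ✓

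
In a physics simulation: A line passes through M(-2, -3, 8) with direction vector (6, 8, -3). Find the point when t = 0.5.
P(0.5) = (-2 + 6(0.5), -3 + 8(0.5), 8 + (-3)(0.5)) = (1, 1, 6.5)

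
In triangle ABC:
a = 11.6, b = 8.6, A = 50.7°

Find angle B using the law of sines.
sin(B)/b = sin(A)/a
sin(B) = b·sin(A)/a = 8.6·sin(50.7°)/11.6 = 0.573709
B = arcsin(0.573709) = 35.01°  (b ≤ a, so B ≤ A and the acute solution is unique)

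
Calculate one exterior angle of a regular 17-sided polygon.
Exterior angle of a regular n-gon = 360/n
Exterior angle = 360/17
Exterior angle = 21.18 degrees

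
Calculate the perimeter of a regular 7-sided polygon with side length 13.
Perimeter = number of sides * side length
Perimeter = 7 * 13
Perimeter = 91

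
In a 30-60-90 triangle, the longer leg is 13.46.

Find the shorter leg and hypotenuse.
In a 30-60-90 triangle, sides are in ratio 1 : √3 : 2.
Long leg = short leg·√3  →  short leg = 13.46/√3 = 7.771
Hypotenuse = 2·(short leg) = 2·13.46/√3 = 15.54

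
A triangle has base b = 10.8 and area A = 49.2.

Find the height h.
A = ½bh  →  h = 2A/b
h = 2·49.2/10.8 = 9.111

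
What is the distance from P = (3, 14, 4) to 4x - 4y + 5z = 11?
d = |4(3) + (-4)(14) + 5(4) - (11)| / √(4² + (-4)² + 5²) = 35/√57 = 4.636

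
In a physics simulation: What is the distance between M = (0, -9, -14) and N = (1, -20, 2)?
d = √[(1)² + (-11)² + (16)²] = √378 = 19.44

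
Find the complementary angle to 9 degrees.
Complementary angles sum to 90 degrees.
Other angle = 90 - 9
Other angle = 81 degrees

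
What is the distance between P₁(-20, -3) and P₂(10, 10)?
Using the distance formula: d = sqrt((x₂-x₁)² + (y₂-y₁)²)
dx = 10 - (-20) = 30
dy = 10 - (-3) = 13
d = sqrt(30² + 13²) = sqrt(900 + 169) = sqrt(1069) = 32.70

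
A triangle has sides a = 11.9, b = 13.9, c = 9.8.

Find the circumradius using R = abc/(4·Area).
s = (a+b+c)/2 = 17.8
Area = √(s(s-a)(s-b)(s-c)) = √(17.8·5.9·3.9·8) = 57.2418
R = abc/(4·Area) = (11.9·13.9·9.8)/(4·57.2418) = 1621.018/228.9672 = 7.08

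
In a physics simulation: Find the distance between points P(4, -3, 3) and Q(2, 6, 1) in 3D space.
d = √[(-2)² + (9)² + (-2)²] = √89 = 9.434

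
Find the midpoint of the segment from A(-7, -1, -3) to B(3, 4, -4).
Midpoint = ((-7+3)/2, (-1+4)/2, (-3-4)/2) = (-2, 1.5, -3.5)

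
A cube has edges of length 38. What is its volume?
Volume = s³
Volume = 38³
Volume = 54872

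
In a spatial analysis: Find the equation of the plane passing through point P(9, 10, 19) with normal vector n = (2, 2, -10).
d = n·P = (2)(9) + (2)(10) + (-10)(19) = -152
Plane: 2x + 2y - 10z = -152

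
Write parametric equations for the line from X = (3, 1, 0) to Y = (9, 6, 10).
Direction vector d = Y - X = (6, 5, 10)
x = 3 + 6t, y = 1 + 5t, z = 0 + 10t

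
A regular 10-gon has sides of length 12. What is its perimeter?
Perimeter = number of sides * side length
Perimeter = 10 * 12
Perimeter = 120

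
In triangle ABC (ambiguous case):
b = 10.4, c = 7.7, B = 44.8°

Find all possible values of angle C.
sin(C)/c = sin(B)/b  →  sin(C) = c·sin(B)/b = 7.7·sin(44.8°)/10.4 = 0.521700
C₁ = arcsin(0.521700) = 31.45°,  C₂ = 180° - C₁ = 148.55°
Check C₂: A = 180° - 44.8° - 148.55° = -13.35° ≤ 0, rejected
C = 31.45° (one solution)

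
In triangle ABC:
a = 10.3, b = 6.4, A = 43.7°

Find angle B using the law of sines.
sin(B)/b = sin(A)/a
sin(B) = b·sin(A)/a = 6.4·sin(43.7°)/10.3 = 0.429286
B = arcsin(0.429286) = 25.42°  (b ≤ a, so B ≤ A and the acute solution is unique)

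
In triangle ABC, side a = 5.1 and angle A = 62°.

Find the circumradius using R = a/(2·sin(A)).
R = a/(2·sin(A)) = 5.1/(2·sin(62°))
R = 5.1/(2·0.882948) = 5.1/1.765895 = 2.888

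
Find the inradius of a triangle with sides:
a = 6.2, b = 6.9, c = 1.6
s = (a+b+c)/2 = (6.2+6.9+1.6)/2 = 7.35
Area = √(s(s-a)(s-b)(s-c)) = √(7.35·1.15·0.45·5.75) = 4.67663
r = Area/s = 4.67663/7.35 = 0.6363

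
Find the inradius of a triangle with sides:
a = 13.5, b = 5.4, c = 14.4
s = (a+b+c)/2 = (13.5+5.4+14.4)/2 = 16.65
Area = √(s(s-a)(s-b)(s-c)) = √(16.65·3.15·11.25·2.25) = 36.4359
r = Area/s = 36.4359/16.65 = 2.188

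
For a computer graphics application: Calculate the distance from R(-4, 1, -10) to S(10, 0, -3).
d = √[(14)² + (-1)² + (7)²] = √246 = 15.68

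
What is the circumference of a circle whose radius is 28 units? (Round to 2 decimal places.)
Circumference = 2 * pi * r
Circumference = 2 * pi * 28
Circumference = 175.93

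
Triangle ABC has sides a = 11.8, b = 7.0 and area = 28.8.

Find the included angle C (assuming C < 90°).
Area = ½ab·sin(C)  →  sin(C) = 2·Area/(ab)
sin(C) = 2·28.8/(11.8·7.0) = 0.697337
C = arcsin(0.697337) = 44.21°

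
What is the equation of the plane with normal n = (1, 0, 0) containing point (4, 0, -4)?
d = n·P = (1)(4) + (0)(0) + (0)(-4) = 4
Plane: x = 4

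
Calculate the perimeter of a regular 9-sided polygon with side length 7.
Perimeter = number of sides * side length
Perimeter = 9 * 7
Perimeter = 63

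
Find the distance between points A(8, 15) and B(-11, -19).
Using the distance formula: d = sqrt((x₂-x₁)² + (y₂-y₁)²)
dx = (-11) - 8 = -19
dy = (-19) - 15 = -34
d = sqrt((-19)² + (-34)²) = sqrt(361 + 1156) = sqrt(1517) = 38.95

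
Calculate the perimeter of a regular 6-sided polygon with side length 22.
Perimeter = number of sides * side length
Perimeter = 6 * 22
Perimeter = 132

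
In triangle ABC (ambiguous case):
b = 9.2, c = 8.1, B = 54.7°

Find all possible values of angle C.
sin(C)/c = sin(B)/b  →  sin(C) = c·sin(B)/b = 8.1·sin(54.7°)/9.2 = 0.718556
C₁ = arcsin(0.718556) = 45.94°,  C₂ = 180° - C₁ = 134.06°
Check C₂: A = 180° - 54.7° - 134.06° = -8.76° ≤ 0, rejected
C = 45.94° (one solution)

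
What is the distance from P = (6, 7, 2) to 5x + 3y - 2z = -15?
d = |5(6) + 3(7) + (-2)(2) - (-15)| / √(5² + 3² + (-2)²) = 62/√38 = 10.06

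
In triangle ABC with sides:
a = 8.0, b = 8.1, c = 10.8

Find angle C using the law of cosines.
cos(C) = (a² + b² - c²)/(2ab)
cos(C) = (8.0² + 8.1² - 10.8²)/(2·8.0·8.1) = 12.97/129.6 = 0.100077
C = arccos(0.100077) = 84.26°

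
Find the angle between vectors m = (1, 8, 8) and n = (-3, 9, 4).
m·n = 101, |m|² = 129, |n|² = 106
cos θ = 101/√13674 ≈ 0.8637
θ ≈ 30.26°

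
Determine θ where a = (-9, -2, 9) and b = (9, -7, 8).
a·b = 5, |a|² = 166, |b|² = 194
cos θ = 5/√32204 ≈ 0.02786
θ ≈ 88.4°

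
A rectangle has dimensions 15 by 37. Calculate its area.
Area = length * width
Area = 15 * 37
Area = 555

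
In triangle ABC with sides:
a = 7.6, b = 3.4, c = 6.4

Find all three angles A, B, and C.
By the law of cosines:
cos(A) = (b² + c² - a²)/(2bc) = -0.120404  →  A = 96.92°
cos(B) = (a² + c² - b²)/(2ac) = 0.895970  →  B = 26.37°
cos(C) = (a² + b² - c²)/(2ab) = 0.548762  →  C = 56.72°
Check: A + B + C = 180.0° ✓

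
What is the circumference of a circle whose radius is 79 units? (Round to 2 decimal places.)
Circumference = 2 * pi * r
Circumference = 2 * pi * 79
Circumference = 496.37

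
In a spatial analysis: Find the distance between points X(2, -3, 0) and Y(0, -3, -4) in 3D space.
d = √[(-2)² + (0)² + (-4)²] = √20 = 4.472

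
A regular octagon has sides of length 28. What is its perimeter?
Perimeter = number of sides * side length
Perimeter = 8 * 28
Perimeter = 224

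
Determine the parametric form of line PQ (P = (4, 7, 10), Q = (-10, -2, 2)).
Direction vector d = Q - P = (-14, -9, -8)
x = 4 - 14t, y = 7 - 9t, z = 10 - 8t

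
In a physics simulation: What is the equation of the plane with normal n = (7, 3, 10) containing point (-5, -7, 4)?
d = n·P = (7)(-5) + (3)(-7) + (10)(4) = -16
Plane: 7x + 3y + 10z = -16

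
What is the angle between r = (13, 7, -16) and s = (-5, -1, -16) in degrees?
r·s = 184, |r|² = 474, |s|² = 282
cos θ = 184/√133668 ≈ 0.5033
θ ≈ 59.78°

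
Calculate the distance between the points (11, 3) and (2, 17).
Using the distance formula: d = sqrt((x₂-x₁)² + (y₂-y₁)²)
dx = 2 - 11 = -9
dy = 17 - 3 = 14
d = sqrt((-9)² + 14²) = sqrt(81 + 196) = sqrt(277) = 16.64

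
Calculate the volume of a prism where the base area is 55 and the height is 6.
Volume = base area * height
Volume = 55 * 6
Volume = 330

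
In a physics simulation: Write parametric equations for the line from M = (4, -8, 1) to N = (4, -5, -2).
Direction vector d = N - M = (0, 3, -3)
x = 4, y = -8 + 3t, z = 1 - 3t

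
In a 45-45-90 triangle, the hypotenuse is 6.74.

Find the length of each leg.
In a 45-45-90 triangle, hypotenuse = leg·√2  →  leg = hypotenuse/√2
leg = 6.74/√2 = 4.766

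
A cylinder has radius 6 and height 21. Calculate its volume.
Volume = pi * r² * h
Volume = pi * 6² * 21
Volume = pi * 36 * 21
Volume = pi * 756
Volume = 2375.04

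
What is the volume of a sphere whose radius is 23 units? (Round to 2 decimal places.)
Volume = (4/3) * pi * r³
Volume = (4/3) * pi * 23³
Volume = (4/3) * pi * 12167
Volume = 50965.01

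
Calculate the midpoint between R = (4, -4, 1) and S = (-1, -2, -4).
Midpoint = ((4-1)/2, (-4-2)/2, (1-4)/2) = (1.5, -3, -1.5)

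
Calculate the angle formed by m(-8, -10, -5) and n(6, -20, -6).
m·n = 182, |m|² = 189, |n|² = 472
cos θ = 182/√89208 ≈ 0.6094
θ ≈ 52.46°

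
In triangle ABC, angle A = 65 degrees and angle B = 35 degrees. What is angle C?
Sum of angles in a triangle = 180 degrees
Third angle = 180 - 65 - 35
Third angle = 80 degrees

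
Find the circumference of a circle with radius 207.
Circumference = 2 * pi * r
Circumference = 2 * pi * 207
Circumference = 1300.62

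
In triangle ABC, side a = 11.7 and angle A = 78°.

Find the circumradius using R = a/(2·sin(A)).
R = a/(2·sin(A)) = 11.7/(2·sin(78°))
R = 11.7/(2·0.978148) = 11.7/1.956295 = 5.981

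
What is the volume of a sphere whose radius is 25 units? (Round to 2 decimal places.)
Volume = (4/3) * pi * r³
Volume = (4/3) * pi * 25³
Volume = (4/3) * pi * 15625
Volume = 65449.85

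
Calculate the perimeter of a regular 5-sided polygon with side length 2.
Perimeter = number of sides * side length
Perimeter = 5 * 2
Perimeter = 10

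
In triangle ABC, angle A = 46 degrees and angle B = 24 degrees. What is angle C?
Sum of angles in a triangle = 180 degrees
Third angle = 180 - 46 - 24
Third angle = 110 degrees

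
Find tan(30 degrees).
tan(30 degrees) = sqrt(3)/3
Decimal approximation: 0.5774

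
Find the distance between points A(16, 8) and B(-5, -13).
Using the distance formula: d = sqrt((x₂-x₁)² + (y₂-y₁)²)
dx = (-5) - 16 = -21
dy = (-13) - 8 = -21
d = sqrt((-21)² + (-21)²) = sqrt(441 + 441) = sqrt(882) = 29.70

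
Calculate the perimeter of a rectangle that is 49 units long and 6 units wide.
Perimeter = 2 * (length + width)
Perimeter = 2 * (49 + 6)
Perimeter = 2 * 55
Perimeter = 110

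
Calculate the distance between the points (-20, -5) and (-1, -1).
Using the distance formula: d = sqrt((x₂-x₁)² + (y₂-y₁)²)
dx = (-1) - (-20) = 19
dy = (-1) - (-5) = 4
d = sqrt(19² + 4²) = sqrt(361 + 16) = sqrt(377) = 19.42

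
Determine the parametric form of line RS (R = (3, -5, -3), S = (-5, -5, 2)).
Direction vector d = S - R = (-8, 0, 5)
x = 3 - 8t, y = -5, z = -3 + 5t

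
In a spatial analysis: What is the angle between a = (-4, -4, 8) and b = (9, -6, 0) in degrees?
a·b = -12, |a|² = 96, |b|² = 117
cos θ = -12/√11232 ≈ -0.1132
θ ≈ 96.5°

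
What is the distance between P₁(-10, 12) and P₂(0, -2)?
Using the distance formula: d = sqrt((x₂-x₁)² + (y₂-y₁)²)
dx = 0 - (-10) = 10
dy = (-2) - 12 = -14
d = sqrt(10² + (-14)²) = sqrt(100 + 196) = sqrt(296) = 17.20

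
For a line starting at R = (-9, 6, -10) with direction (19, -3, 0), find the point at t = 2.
P(2) = (-9 + 19(2), 6 + (-3)(2), -10 + 0(2)) = (29, 0, -10)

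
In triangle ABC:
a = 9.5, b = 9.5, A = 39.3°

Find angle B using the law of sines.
sin(B)/b = sin(A)/a
sin(B) = b·sin(A)/a = 9.5·sin(39.3°)/9.5 = 0.633381
B = arcsin(0.633381) = 39.3°  (b ≤ a, so B ≤ A and the acute solution is unique)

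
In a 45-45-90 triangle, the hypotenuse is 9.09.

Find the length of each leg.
In a 45-45-90 triangle, hypotenuse = leg·√2  →  leg = hypotenuse/√2
leg = 9.09/√2 = 6.428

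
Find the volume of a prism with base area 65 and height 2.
Volume = base area * height
Volume = 65 * 2
Volume = 130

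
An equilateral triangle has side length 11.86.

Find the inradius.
For an equilateral triangle, r = s/(2√3) where s is the side.
r = 11.86/(2√3) = 11.86/3.464102 = 3.424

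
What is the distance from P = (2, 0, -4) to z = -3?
d = |0(2) + 0(0) + 1(-4) - (-3)| / √(0² + 0² + 1²) = 1/√1 = 1.0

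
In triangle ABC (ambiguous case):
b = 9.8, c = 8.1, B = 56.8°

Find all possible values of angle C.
sin(C)/c = sin(B)/b  →  sin(C) = c·sin(B)/b = 8.1·sin(56.8°)/9.8 = 0.691611
C₁ = arcsin(0.691611) = 43.76°,  C₂ = 180° - C₁ = 136.24°
Check C₂: A = 180° - 56.8° - 136.24° = -13.04° ≤ 0, rejected
C = 43.76° (one solution)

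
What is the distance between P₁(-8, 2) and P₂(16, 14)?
Using the distance formula: d = sqrt((x₂-x₁)² + (y₂-y₁)²)
dx = 16 - (-8) = 24
dy = 14 - 2 = 12
d = sqrt(24² + 12²) = sqrt(576 + 144) = sqrt(720) = 26.83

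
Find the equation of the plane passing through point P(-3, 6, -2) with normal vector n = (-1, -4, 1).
d = n·P = (-1)(-3) + (-4)(6) + (1)(-2) = -23
Plane: -x - 4y + z = -23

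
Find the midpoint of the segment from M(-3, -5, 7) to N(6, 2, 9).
Midpoint = ((-3+6)/2, (-5+2)/2, (7+9)/2) = (1.5, -1.5, 8)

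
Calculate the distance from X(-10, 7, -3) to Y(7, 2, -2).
d = √[(17)² + (-5)² + (1)²] = √315 = 17.75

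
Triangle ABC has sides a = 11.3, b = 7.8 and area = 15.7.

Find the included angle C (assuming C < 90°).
Area = ½ab·sin(C)  →  sin(C) = 2·Area/(ab)
sin(C) = 2·15.7/(11.3·7.8) = 0.356251
C = arcsin(0.356251) = 20.87°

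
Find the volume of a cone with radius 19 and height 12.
Volume = (1/3) * pi * r² * h
Volume = (1/3) * pi * 19² * 12
Volume = (1/3) * pi * 361 * 12
Volume = (1/3) * pi * 4332
Volume = 4536.46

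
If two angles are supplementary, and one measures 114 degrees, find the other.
Supplementary angles sum to 180 degrees.
Other angle = 180 - 114
Other angle = 66 degrees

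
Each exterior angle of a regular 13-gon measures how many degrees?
Exterior angle of a regular n-gon = 360/n
Exterior angle = 360/13
Exterior angle = 27.69 degrees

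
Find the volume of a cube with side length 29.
Volume = s³
Volume = 29³
Volume = 24389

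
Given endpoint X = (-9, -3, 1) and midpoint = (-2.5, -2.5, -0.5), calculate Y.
Y = (2×(-2.5) - (-9), 2×(-2.5) - (-3), 2×(-0.5) - 1) = (4, -2, -2)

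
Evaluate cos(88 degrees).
cos(88 degrees) = 0.0349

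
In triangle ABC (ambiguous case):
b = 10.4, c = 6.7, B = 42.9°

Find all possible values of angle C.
sin(C)/c = sin(B)/b  →  sin(C) = c·sin(B)/b = 6.7·sin(42.9°)/10.4 = 0.438541
C₁ = arcsin(0.438541) = 26.01°,  C₂ = 180° - C₁ = 153.99°
Check C₂: A = 180° - 42.9° - 153.99° = -16.89° ≤ 0, rejected
C = 26.01° (one solution)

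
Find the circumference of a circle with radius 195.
Circumference = 2 * pi * r
Circumference = 2 * pi * 195
Circumference = 1225.22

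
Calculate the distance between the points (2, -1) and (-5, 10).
Using the distance formula: d = sqrt((x₂-x₁)² + (y₂-y₁)²)
dx = (-5) - 2 = -7
dy = 10 - (-1) = 11
d = sqrt((-7)² + 11²) = sqrt(49 + 121) = sqrt(170) = 13.04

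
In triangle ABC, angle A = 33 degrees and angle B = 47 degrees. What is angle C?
Sum of angles in a triangle = 180 degrees
Third angle = 180 - 33 - 47
Third angle = 100 degrees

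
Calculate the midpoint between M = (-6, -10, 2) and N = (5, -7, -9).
Midpoint = ((-6+5)/2, (-10-7)/2, (2-9)/2) = (-0.5, -8.5, -3.5)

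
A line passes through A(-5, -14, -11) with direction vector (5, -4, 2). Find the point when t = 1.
P(1) = (-5 + 5(1), -14 + (-4)(1), -11 + 2(1)) = (0, -18, -9)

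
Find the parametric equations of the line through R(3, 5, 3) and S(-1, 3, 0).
Direction vector d = S - R = (-4, -2, -3)
x = 3 - 4t, y = 5 - 2t, z = 3 - 3t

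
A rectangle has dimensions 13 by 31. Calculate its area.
Area = length * width
Area = 13 * 31
Area = 403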